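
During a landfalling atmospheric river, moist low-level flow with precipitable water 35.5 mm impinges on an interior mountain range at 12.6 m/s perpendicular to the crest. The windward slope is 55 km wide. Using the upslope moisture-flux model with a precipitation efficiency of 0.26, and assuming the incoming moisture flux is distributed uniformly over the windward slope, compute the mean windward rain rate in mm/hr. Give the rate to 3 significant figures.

Incoming column moisture flux per unit ridge length: F = V × PW = 12.6 × 35.5 = 447.3 mm·m/s.
Spread over the 55 km slope with efficiency ε = 0.26: R = ε·F/W = 0.26 × 447.3 / 55000 m = 2.115e-03 mm/s.
R = 2.115e-03 × 3600 = 7.61 mm/hr.

R ≈ 7.61 mm/hr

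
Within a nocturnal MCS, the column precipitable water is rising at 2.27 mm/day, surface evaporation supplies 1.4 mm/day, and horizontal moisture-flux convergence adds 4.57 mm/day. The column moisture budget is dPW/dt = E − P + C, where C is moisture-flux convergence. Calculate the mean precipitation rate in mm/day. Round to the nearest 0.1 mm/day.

P ≈ 3.7 mm/day

dPW/dt = +2.27 mm/day.
P = E + C − dPW/dt = 1.4 + (4.57) − (+2.27) = 3.7 mm/day.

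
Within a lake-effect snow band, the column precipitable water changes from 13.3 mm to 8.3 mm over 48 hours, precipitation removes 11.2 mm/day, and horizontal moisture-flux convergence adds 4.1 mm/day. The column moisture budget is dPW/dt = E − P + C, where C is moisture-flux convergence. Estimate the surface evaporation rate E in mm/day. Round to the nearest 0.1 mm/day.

E ≈ 4.6 mm/day

dPW/dt = (8.3 − 13.3) mm / (48/24 day) = -2.500 mm/day.
E = dPW/dt + P − C = (-2.500) + 11.2 − (4.1) = 4.6 mm/day.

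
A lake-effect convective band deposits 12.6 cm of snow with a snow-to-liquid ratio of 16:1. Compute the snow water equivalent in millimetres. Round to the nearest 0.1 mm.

SWE = snow depth / ratio = 12.6 cm / 16 = 0.787 cm = 7.9 mm.

SWE ≈ 7.9 mm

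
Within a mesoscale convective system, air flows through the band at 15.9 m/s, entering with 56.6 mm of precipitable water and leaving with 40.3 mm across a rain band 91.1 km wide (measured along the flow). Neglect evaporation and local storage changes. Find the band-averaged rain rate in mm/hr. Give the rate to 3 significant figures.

Column moisture flux per unit crosswind length is F = V × PW.
Inflow: F_in = 15.9 × 56.6 = 899.94 mm·m/s
Outflow: F_out = 15.9 × 40.3 = 640.77 mm·m/s
Steady-state rate R = (F_in − F_out)/L = (899.94 − 640.77) / 91100 m = 2.845e-03 mm/s.
R = 2.845e-03 × 3600 = 10.2 mm/hr.

R ≈ 10.2 mm/hr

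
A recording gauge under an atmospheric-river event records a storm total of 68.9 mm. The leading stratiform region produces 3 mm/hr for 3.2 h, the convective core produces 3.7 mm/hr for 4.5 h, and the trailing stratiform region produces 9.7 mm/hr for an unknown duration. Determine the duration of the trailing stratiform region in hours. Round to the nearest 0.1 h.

duration ≈ 4.4 h

Known phases: 3 × 3.2 + 3.7 × 4.5 = 9.6 + 16.65 = 26.25 mm.
Remaining depth = 68.9 − 26.25 = 42.65 mm.
Duration = 42.65 / 9.7 = 4.4 h.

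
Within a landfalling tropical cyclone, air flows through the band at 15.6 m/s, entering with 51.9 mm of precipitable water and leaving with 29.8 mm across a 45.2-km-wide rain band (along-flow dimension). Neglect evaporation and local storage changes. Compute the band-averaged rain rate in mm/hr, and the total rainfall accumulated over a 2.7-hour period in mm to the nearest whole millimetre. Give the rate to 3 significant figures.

Column moisture flux per unit crosswind length is F = V × PW.
Inflow: F_in = 15.6 × 51.9 = 809.64 mm·m/s
Outflow: F_out = 15.6 × 29.8 = 464.88 mm·m/s
Steady-state rate R = (F_in − F_out)/L = (809.64 − 464.88) / 45200 m = 7.627e-03 mm/s.
R = 7.627e-03 × 3600 = 27.5 mm/hr.
Over 2.7 h: total = 27.5 × 2.7 = 74.25 ≈ 74 mm.

R ≈ 27.5 mm/hr; total ≈ 74 mm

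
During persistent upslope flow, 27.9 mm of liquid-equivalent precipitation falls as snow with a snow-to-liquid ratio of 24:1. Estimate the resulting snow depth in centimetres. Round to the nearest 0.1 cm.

Snow depth = liquid × ratio = 27.9 mm × 24 = 669.6 mm = 67.0 cm.

snow depth ≈ 67.0 cm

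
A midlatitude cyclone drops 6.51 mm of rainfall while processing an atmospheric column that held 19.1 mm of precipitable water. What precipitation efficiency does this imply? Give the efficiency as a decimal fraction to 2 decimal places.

ε ≈ 0.34

ε = rainfall / PW = 6.51 / 19.1 = 0.34.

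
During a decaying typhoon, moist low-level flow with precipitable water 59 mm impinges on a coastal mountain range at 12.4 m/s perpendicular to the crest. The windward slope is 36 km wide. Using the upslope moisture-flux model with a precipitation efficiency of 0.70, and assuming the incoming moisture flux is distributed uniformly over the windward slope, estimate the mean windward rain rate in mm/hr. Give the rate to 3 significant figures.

R ≈ 51.2 mm/hr

Incoming column moisture flux per unit ridge length: F = V × PW = 12.4 × 59 = 731.6 mm·m/s.
Spread over the 36 km slope with efficiency ε = 0.70: R = ε·F/W = 0.70 × 731.6 / 36000 m = 1.423e-02 mm/s.
R = 1.423e-02 × 3600 = 51.2 mm/hr.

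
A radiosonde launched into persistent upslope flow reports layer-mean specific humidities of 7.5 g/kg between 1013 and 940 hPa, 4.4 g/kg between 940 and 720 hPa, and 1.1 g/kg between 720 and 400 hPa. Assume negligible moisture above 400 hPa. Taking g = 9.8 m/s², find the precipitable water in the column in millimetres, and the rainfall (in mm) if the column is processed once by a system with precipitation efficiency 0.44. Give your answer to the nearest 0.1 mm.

PW ≈ 19.1 mm; rainfall ≈ 8.4 mm

Precipitable water is the column-integrated vapour mass per unit area: PW = (1/g) Σ q̄ Δp, with q in kg/kg and Δp in Pa (1 kg/m² of water = 1 mm).
Layer 1013–940 hPa: Δp = 73 hPa = 7300 Pa, q̄ = 0.0075 kg/kg → 0.0075 × 7300 / 9.8 = 5.59 mm
Layer 940–720 hPa: Δp = 220 hPa = 22000 Pa, q̄ = 0.0044 kg/kg → 0.0044 × 22000 / 9.8 = 9.88 mm
Layer 720–400 hPa: Δp = 320 hPa = 32000 Pa, q̄ = 0.0011 kg/kg → 0.0011 × 32000 / 9.8 = 3.59 mm
PW = 5.59 + 9.88 + 3.59 = 19.06 ≈ 19.1 mm.
Rainfall = ε × PW = 0.44 × 19.1 = 8.4 mm.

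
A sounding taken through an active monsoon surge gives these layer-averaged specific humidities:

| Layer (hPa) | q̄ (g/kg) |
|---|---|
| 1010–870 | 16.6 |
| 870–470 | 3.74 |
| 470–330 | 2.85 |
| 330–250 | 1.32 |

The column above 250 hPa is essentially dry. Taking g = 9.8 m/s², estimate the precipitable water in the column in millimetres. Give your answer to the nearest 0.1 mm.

Precipitable water is the column-integrated vapour mass per unit area: PW = (1/g) Σ q̄ Δp, with q in kg/kg and Δp in Pa (1 kg/m² of water = 1 mm).
Layer 1010–870 hPa: Δp = 140 hPa = 14000 Pa, q̄ = 0.0166 kg/kg → 0.0166 × 14000 / 9.8 = 23.71 mm
Layer 870–470 hPa: Δp = 400 hPa = 40000 Pa, q̄ = 0.00374 kg/kg → 0.00374 × 40000 / 9.8 = 15.27 mm
Layer 470–330 hPa: Δp = 140 hPa = 14000 Pa, q̄ = 0.00285 kg/kg → 0.00285 × 14000 / 9.8 = 4.07 mm
Layer 330–250 hPa: Δp = 80 hPa = 8000 Pa, q̄ = 0.00132 kg/kg → 0.00132 × 8000 / 9.8 = 1.08 mm
PW = 23.71 + 15.27 + 4.07 + 1.08 = 44.13 ≈ 44.1 mm.

PW ≈ 44.1 mm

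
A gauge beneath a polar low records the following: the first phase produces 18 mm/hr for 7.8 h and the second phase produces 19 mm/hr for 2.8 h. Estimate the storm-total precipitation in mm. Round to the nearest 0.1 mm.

total ≈ 193.6 mm

Total = Σ Rᵢ Δtᵢ = 18 × 7.8 + 19 × 2.8
      = 140.4 + 53.2 = 193.6 mm.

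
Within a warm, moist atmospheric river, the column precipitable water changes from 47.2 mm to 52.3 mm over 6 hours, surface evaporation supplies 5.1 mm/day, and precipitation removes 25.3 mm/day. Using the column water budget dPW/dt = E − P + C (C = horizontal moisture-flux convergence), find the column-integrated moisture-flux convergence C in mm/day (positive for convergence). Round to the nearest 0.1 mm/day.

C ≈ 40.6 mm/day

dPW/dt = (52.3 − 47.2) mm / (6/24 day) = +20.400 mm/day.
C = dPW/dt − E + P = (+20.400) − 5.1 + 25.3 = 40.6 mm/day.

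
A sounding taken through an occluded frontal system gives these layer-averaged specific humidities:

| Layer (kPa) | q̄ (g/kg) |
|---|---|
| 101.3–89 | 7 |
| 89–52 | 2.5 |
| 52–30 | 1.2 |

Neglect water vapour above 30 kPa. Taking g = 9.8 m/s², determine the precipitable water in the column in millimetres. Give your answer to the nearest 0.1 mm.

PW ≈ 20.9 mm

Precipitable water is the column-integrated vapour mass per unit area: PW = (1/g) Σ q̄ Δp, with q in kg/kg and Δp in Pa (1 kg/m² of water = 1 mm).
Layer 101.3–89 kPa: Δp = 123 hPa = 12300 Pa, q̄ = 0.007 kg/kg → 0.007 × 12300 / 9.8 = 8.79 mm
Layer 89–52 kPa: Δp = 370 hPa = 37000 Pa, q̄ = 0.0025 kg/kg → 0.0025 × 37000 / 9.8 = 9.44 mm
Layer 52–30 kPa: Δp = 220 hPa = 22000 Pa, q̄ = 0.0012 kg/kg → 0.0012 × 22000 / 9.8 = 2.69 mm
PW = 8.79 + 9.44 + 2.69 = 20.92 ≈ 20.9 mm.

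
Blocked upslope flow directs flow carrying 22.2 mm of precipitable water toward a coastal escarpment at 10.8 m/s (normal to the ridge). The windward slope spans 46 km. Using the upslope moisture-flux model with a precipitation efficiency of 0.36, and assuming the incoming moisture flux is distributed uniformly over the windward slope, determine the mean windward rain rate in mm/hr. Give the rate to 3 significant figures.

Incoming column moisture flux per unit ridge length: F = V × PW = 10.8 × 22.2 = 239.76 mm·m/s.
Spread over the 46 km slope with efficiency ε = 0.36: R = ε·F/W = 0.36 × 239.76 / 46000 m = 1.876e-03 mm/s.
R = 1.876e-03 × 3600 = 6.75 mm/hr.

R ≈ 6.75 mm/hr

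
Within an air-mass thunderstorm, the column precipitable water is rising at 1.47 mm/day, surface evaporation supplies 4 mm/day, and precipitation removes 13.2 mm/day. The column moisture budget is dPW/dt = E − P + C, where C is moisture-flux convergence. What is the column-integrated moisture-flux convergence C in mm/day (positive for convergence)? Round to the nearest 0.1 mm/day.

dPW/dt = +1.47 mm/day.
C = dPW/dt − E + P = (+1.47) − 4 + 13.2 = 10.7 mm/day.

C ≈ 10.7 mm/day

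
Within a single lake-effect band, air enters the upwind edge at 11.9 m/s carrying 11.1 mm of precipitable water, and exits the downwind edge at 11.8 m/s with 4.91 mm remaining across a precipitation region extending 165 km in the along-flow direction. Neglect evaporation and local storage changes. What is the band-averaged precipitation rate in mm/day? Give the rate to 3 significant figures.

R ≈ 38.8 mm/day

Column moisture flux per unit crosswind length is F = V × PW.
Inflow: F_in = 11.9 × 11.1 = 132.09 mm·m/s
Outflow: F_out = 11.8 × 4.91 = 57.938 mm·m/s
Steady-state rate R = (F_in − F_out)/L = (132.09 − 57.938) / 165000 m = 4.494e-04 mm/s.
R = 4.494e-04 × 3600 × 24 = 38.8 mm/day.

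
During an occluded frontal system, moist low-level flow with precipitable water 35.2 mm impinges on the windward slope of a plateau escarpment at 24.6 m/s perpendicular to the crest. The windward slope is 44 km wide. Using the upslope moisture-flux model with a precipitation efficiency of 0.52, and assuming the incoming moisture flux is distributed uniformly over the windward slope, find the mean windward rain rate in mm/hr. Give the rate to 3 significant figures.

R ≈ 36.8 mm/hr

Incoming column moisture flux per unit ridge length: F = V × PW = 24.6 × 35.2 = 865.92 mm·m/s.
Spread over the 44 km slope with efficiency ε = 0.52: R = ε·F/W = 0.52 × 865.92 / 44000 m = 1.023e-02 mm/s.
R = 1.023e-02 × 3600 = 36.8 mm/hr.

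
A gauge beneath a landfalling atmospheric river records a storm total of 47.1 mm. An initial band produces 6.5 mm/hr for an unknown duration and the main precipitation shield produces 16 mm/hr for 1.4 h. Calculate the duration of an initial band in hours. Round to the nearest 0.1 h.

duration ≈ 3.8 h

Known phases: 16 × 1.4 = 22.4 mm.
Remaining depth = 47.1 − 22.4 = 24.7 mm.
Duration = 24.7 / 6.5 = 3.8 h.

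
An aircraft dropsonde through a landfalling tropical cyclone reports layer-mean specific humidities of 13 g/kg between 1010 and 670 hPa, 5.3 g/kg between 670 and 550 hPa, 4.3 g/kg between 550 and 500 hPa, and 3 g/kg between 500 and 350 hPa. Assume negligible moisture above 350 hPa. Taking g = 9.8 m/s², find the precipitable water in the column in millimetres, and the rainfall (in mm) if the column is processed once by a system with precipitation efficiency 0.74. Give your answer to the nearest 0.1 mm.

Precipitable water is the column-integrated vapour mass per unit area: PW = (1/g) Σ q̄ Δp, with q in kg/kg and Δp in Pa (1 kg/m² of water = 1 mm).
Layer 1010–670 hPa: Δp = 340 hPa = 34000 Pa, q̄ = 0.013 kg/kg → 0.013 × 34000 / 9.8 = 45.10 mm
Layer 670–550 hPa: Δp = 120 hPa = 12000 Pa, q̄ = 0.0053 kg/kg → 0.0053 × 12000 / 9.8 = 6.49 mm
Layer 550–500 hPa: Δp = 50 hPa = 5000 Pa, q̄ = 0.0043 kg/kg → 0.0043 × 5000 / 9.8 = 2.19 mm
Layer 500–350 hPa: Δp = 150 hPa = 15000 Pa, q̄ = 0.003 kg/kg → 0.003 × 15000 / 9.8 = 4.59 mm
PW = 45.10 + 6.49 + 2.19 + 4.59 = 58.37 ≈ 58.4 mm.
Rainfall = ε × PW = 0.74 × 58.4 = 43.2 mm.

PW ≈ 58.4 mm; rainfall ≈ 43.2 mm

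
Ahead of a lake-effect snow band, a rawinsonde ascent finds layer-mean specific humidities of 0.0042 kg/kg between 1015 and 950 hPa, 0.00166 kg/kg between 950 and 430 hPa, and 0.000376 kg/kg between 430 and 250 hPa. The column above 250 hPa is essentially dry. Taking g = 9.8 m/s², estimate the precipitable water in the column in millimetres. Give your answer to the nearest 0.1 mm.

Precipitable water is the column-integrated vapour mass per unit area: PW = (1/g) Σ q̄ Δp, with q in kg/kg and Δp in Pa (1 kg/m² of water = 1 mm).
Layer 1015–950 hPa: Δp = 65 hPa = 6500 Pa, q̄ = 0.0042 kg/kg → 0.0042 × 6500 / 9.8 = 2.79 mm
Layer 950–430 hPa: Δp = 520 hPa = 52000 Pa, q̄ = 0.00166 kg/kg → 0.00166 × 52000 / 9.8 = 8.81 mm
Layer 430–250 hPa: Δp = 180 hPa = 18000 Pa, q̄ = 0.000376 kg/kg → 0.000376 × 18000 / 9.8 = 0.69 mm
PW = 2.79 + 8.81 + 0.69 = 12.29 ≈ 12.3 mm.

PW ≈ 12.3 mm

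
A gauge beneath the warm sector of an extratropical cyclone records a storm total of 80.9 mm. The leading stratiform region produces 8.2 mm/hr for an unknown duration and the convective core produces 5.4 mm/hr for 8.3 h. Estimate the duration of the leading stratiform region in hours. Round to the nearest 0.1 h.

Known phases: 5.4 × 8.3 = 44.82 mm.
Remaining depth = 80.9 − 44.82 = 36.08 mm.
Duration = 36.08 / 8.2 = 4.4 h.

duration ≈ 4.4 h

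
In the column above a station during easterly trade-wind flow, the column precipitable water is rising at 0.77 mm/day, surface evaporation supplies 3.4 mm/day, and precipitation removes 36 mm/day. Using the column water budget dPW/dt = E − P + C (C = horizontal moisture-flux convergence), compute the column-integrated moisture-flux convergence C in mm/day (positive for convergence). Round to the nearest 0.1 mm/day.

C ≈ 33.4 mm/day

dPW/dt = +0.77 mm/day.
C = dPW/dt − E + P = (+0.77) − 3.4 + 36 = 33.4 mm/day.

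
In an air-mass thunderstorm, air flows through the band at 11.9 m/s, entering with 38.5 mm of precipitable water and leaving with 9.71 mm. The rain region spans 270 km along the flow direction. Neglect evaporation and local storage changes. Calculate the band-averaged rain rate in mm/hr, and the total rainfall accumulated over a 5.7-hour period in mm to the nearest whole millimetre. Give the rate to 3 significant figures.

R ≈ 4.57 mm/hr; total ≈ 26 mm

Column moisture flux per unit crosswind length is F = V × PW.
Inflow: F_in = 11.9 × 38.5 = 458.15 mm·m/s
Outflow: F_out = 11.9 × 9.71 = 115.549 mm·m/s
Steady-state rate R = (F_in − F_out)/L = (458.15 − 115.549) / 270000 m = 1.269e-03 mm/s.
R = 1.269e-03 × 3600 = 4.57 mm/hr.
Over 5.7 h: total = 4.57 × 5.7 = 26.049 ≈ 26 mm.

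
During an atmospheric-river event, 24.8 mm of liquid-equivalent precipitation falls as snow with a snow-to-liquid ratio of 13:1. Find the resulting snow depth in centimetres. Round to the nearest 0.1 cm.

Snow depth = liquid × ratio = 24.8 mm × 13 = 322.4 mm = 32.2 cm.

snow depth ≈ 32.2 cm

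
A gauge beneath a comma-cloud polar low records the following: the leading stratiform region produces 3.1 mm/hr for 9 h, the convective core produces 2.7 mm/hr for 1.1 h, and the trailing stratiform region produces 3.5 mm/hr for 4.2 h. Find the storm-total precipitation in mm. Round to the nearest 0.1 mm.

total ≈ 45.6 mm

Total = Σ Rᵢ Δtᵢ = 3.1 × 9 + 2.7 × 1.1 + 3.5 × 4.2
      = 27.9 + 2.97 + 14.7 = 45.6 mm.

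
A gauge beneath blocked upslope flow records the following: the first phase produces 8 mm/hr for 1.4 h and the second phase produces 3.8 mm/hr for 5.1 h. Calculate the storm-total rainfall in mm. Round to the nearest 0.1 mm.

Total = Σ Rᵢ Δtᵢ = 8 × 1.4 + 3.8 × 5.1
      = 11.2 + 19.38 = 30.6 mm.

total ≈ 30.6 mm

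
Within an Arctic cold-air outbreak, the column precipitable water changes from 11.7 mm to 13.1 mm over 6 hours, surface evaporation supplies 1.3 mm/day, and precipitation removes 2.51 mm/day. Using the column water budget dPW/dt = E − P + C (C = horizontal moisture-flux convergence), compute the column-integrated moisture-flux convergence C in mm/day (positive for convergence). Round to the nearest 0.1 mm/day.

C ≈ 6.8 mm/day

dPW/dt = (13.1 − 11.7) mm / (6/24 day) = +5.600 mm/day.
C = dPW/dt − E + P = (+5.600) − 1.3 + 2.51 = 6.8 mm/day.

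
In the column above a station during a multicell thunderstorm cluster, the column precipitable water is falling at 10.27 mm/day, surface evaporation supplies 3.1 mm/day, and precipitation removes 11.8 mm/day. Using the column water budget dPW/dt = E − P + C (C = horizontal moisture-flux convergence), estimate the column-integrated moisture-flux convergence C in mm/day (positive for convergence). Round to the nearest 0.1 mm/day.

dPW/dt = -10.27 mm/day.
C = dPW/dt − E + P = (-10.27) − 3.1 + 11.8 = -1.6 mm/day.

C ≈ -1.6 mm/day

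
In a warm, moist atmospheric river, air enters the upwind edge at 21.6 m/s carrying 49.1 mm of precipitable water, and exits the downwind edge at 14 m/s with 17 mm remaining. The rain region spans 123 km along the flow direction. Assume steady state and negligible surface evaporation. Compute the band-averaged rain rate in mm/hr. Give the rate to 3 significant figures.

Column moisture flux per unit crosswind length is F = V × PW.
Inflow: F_in = 21.6 × 49.1 = 1060.56 mm·m/s
Outflow: F_out = 14 × 17 = 238 mm·m/s
Steady-state rate R = (F_in − F_out)/L = (1060.56 − 238) / 123000 m = 6.687e-03 mm/s.
R = 6.687e-03 × 3600 = 24.1 mm/hr.

R ≈ 24.1 mm/hr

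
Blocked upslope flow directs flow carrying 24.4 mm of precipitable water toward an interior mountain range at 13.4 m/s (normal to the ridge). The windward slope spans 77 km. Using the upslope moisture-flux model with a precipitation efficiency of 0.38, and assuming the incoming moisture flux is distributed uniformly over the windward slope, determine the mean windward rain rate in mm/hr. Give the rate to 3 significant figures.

R ≈ 5.81 mm/hr

Incoming column moisture flux per unit ridge length: F = V × PW = 13.4 × 24.4 = 326.96 mm·m/s.
Spread over the 77 km slope with efficiency ε = 0.38: R = ε·F/W = 0.38 × 326.96 / 77000 m = 1.614e-03 mm/s.
R = 1.614e-03 × 3600 = 5.81 mm/hr.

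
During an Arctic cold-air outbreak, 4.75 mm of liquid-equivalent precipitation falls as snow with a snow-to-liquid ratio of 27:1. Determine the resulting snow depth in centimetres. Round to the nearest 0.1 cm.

Snow depth = liquid × ratio = 4.75 mm × 27 = 128.25 mm = 12.8 cm.

snow depth ≈ 12.8 cm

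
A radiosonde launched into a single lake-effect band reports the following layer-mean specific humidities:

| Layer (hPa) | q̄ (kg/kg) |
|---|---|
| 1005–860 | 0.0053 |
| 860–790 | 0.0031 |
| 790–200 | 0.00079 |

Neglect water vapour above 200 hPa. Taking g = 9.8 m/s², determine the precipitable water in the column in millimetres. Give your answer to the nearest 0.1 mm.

Precipitable water is the column-integrated vapour mass per unit area: PW = (1/g) Σ q̄ Δp, with q in kg/kg and Δp in Pa (1 kg/m² of water = 1 mm).
Layer 1005–860 hPa: Δp = 145 hPa = 14500 Pa, q̄ = 0.0053 kg/kg → 0.0053 × 14500 / 9.8 = 7.84 mm
Layer 860–790 hPa: Δp = 70 hPa = 7000 Pa, q̄ = 0.0031 kg/kg → 0.0031 × 7000 / 9.8 = 2.21 mm
Layer 790–200 hPa: Δp = 590 hPa = 59000 Pa, q̄ = 0.00079 kg/kg → 0.00079 × 59000 / 9.8 = 4.76 mm
PW = 7.84 + 2.21 + 4.76 = 14.81 ≈ 14.8 mm.

PW ≈ 14.8 mm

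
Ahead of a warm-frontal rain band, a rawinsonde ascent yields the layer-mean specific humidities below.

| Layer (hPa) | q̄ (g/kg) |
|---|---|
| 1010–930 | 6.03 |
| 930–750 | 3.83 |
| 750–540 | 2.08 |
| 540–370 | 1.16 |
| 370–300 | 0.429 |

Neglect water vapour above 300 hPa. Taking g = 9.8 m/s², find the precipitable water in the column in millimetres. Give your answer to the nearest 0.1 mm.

PW ≈ 18.7 mm

Precipitable water is the column-integrated vapour mass per unit area: PW = (1/g) Σ q̄ Δp, with q in kg/kg and Δp in Pa (1 kg/m² of water = 1 mm).
Layer 1010–930 hPa: Δp = 80 hPa = 8000 Pa, q̄ = 0.00603 kg/kg → 0.00603 × 8000 / 9.8 = 4.92 mm
Layer 930–750 hPa: Δp = 180 hPa = 18000 Pa, q̄ = 0.00383 kg/kg → 0.00383 × 18000 / 9.8 = 7.03 mm
Layer 750–540 hPa: Δp = 210 hPa = 21000 Pa, q̄ = 0.00208 kg/kg → 0.00208 × 21000 / 9.8 = 4.46 mm
Layer 540–370 hPa: Δp = 170 hPa = 17000 Pa, q̄ = 0.00116 kg/kg → 0.00116 × 17000 / 9.8 = 2.01 mm
Layer 370–300 hPa: Δp = 70 hPa = 7000 Pa, q̄ = 0.000429 kg/kg → 0.000429 × 7000 / 9.8 = 0.31 mm
PW = 4.92 + 7.03 + 4.46 + 2.01 + 0.31 = 18.73 ≈ 18.7 mm.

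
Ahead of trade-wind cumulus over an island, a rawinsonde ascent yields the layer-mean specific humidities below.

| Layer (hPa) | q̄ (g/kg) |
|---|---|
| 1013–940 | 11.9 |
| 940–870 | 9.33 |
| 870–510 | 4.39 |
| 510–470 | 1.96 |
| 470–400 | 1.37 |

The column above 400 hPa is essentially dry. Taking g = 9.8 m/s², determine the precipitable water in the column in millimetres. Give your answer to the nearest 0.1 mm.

Precipitable water is the column-integrated vapour mass per unit area: PW = (1/g) Σ q̄ Δp, with q in kg/kg and Δp in Pa (1 kg/m² of water = 1 mm).
Layer 1013–940 hPa: Δp = 73 hPa = 7300 Pa, q̄ = 0.0119 kg/kg → 0.0119 × 7300 / 9.8 = 8.86 mm
Layer 940–870 hPa: Δp = 70 hPa = 7000 Pa, q̄ = 0.00933 kg/kg → 0.00933 × 7000 / 9.8 = 6.66 mm
Layer 870–510 hPa: Δp = 360 hPa = 36000 Pa, q̄ = 0.00439 kg/kg → 0.00439 × 36000 / 9.8 = 16.13 mm
Layer 510–470 hPa: Δp = 40 hPa = 4000 Pa, q̄ = 0.00196 kg/kg → 0.00196 × 4000 / 9.8 = 0.80 mm
Layer 470–400 hPa: Δp = 70 hPa = 7000 Pa, q̄ = 0.00137 kg/kg → 0.00137 × 7000 / 9.8 = 0.98 mm
PW = 8.86 + 6.66 + 16.13 + 0.80 + 0.98 = 33.43 ≈ 33.4 mm.

PW ≈ 33.4 mm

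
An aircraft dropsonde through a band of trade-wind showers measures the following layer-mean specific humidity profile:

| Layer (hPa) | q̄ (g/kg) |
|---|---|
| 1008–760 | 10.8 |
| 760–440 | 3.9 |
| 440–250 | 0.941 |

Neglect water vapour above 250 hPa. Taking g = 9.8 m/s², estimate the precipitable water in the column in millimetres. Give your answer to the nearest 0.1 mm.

Precipitable water is the column-integrated vapour mass per unit area: PW = (1/g) Σ q̄ Δp, with q in kg/kg and Δp in Pa (1 kg/m² of water = 1 mm).
Layer 1008–760 hPa: Δp = 248 hPa = 24800 Pa, q̄ = 0.0108 kg/kg → 0.0108 × 24800 / 9.8 = 27.33 mm
Layer 760–440 hPa: Δp = 320 hPa = 32000 Pa, q̄ = 0.0039 kg/kg → 0.0039 × 32000 / 9.8 = 12.73 mm
Layer 440–250 hPa: Δp = 190 hPa = 19000 Pa, q̄ = 0.000941 kg/kg → 0.000941 × 19000 / 9.8 = 1.82 mm
PW = 27.33 + 12.73 + 1.82 = 41.88 ≈ 41.9 mm.

PW ≈ 41.9 mm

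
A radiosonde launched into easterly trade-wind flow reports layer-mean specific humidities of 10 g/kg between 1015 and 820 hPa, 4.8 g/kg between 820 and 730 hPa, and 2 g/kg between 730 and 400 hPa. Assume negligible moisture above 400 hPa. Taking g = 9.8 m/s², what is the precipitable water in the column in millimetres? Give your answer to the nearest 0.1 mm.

PW ≈ 31.0 mm

Precipitable water is the column-integrated vapour mass per unit area: PW = (1/g) Σ q̄ Δp, with q in kg/kg and Δp in Pa (1 kg/m² of water = 1 mm).
Layer 1015–820 hPa: Δp = 195 hPa = 19500 Pa, q̄ = 0.01 kg/kg → 0.01 × 19500 / 9.8 = 19.90 mm
Layer 820–730 hPa: Δp = 90 hPa = 9000 Pa, q̄ = 0.0048 kg/kg → 0.0048 × 9000 / 9.8 = 4.41 mm
Layer 730–400 hPa: Δp = 330 hPa = 33000 Pa, q̄ = 0.002 kg/kg → 0.002 × 33000 / 9.8 = 6.73 mm
PW = 19.90 + 4.41 + 6.73 = 31.04 ≈ 31.0 mm.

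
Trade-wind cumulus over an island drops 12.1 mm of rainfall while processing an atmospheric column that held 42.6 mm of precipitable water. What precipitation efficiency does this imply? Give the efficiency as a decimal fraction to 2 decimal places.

ε = rainfall / PW = 12.1 / 42.6 = 0.28.

ε ≈ 0.28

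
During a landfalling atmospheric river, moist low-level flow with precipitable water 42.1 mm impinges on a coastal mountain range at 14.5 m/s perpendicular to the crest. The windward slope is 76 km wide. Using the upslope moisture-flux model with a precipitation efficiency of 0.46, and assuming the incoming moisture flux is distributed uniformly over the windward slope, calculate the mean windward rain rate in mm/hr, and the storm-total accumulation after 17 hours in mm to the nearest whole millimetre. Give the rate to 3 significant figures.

Incoming column moisture flux per unit ridge length: F = V × PW = 14.5 × 42.1 = 610.45 mm·m/s.
Spread over the 76 km slope with efficiency ε = 0.46: R = ε·F/W = 0.46 × 610.45 / 76000 m = 3.695e-03 mm/s.
R = 3.695e-03 × 3600 = 13.3 mm/hr.
Over 17 h: total = 13.3 × 17 = 226.1 ≈ 226 mm.

R ≈ 13.3 mm/hr; total ≈ 226 mm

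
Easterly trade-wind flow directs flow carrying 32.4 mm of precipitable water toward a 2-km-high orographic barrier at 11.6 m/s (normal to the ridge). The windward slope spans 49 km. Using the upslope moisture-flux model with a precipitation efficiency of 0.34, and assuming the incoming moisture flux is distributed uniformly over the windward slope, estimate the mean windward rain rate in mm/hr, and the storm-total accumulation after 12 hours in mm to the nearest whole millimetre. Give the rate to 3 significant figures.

Incoming column moisture flux per unit ridge length: F = V × PW = 11.6 × 32.4 = 375.84 mm·m/s.
Spread over the 49 km slope with efficiency ε = 0.34: R = ε·F/W = 0.34 × 375.84 / 49000 m = 2.608e-03 mm/s.
R = 2.608e-03 × 3600 = 9.39 mm/hr.
Over 12 h: total = 9.39 × 12 = 112.68 ≈ 113 mm.

R ≈ 9.39 mm/hr; total ≈ 113 mm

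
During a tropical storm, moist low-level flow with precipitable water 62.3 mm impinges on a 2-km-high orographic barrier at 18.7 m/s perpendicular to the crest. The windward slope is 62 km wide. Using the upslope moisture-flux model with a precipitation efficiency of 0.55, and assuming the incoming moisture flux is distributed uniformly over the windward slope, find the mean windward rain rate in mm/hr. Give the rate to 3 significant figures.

R ≈ 37.2 mm/hr

Incoming column moisture flux per unit ridge length: F = V × PW = 18.7 × 62.3 = 1165.01 mm·m/s.
Spread over the 62 km slope with efficiency ε = 0.55: R = ε·F/W = 0.55 × 1165.01 / 62000 m = 1.033e-02 mm/s.
R = 1.033e-02 × 3600 = 37.2 mm/hr.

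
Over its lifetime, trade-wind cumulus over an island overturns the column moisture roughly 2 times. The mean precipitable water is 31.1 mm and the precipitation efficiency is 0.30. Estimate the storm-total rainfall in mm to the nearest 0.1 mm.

Each cycle deposits ε × PW = 0.30 × 31.1 = 9.33 mm.
Over 2 cycles: 2 × 9.33 = 18.7 mm.

rainfall ≈ 18.7 mm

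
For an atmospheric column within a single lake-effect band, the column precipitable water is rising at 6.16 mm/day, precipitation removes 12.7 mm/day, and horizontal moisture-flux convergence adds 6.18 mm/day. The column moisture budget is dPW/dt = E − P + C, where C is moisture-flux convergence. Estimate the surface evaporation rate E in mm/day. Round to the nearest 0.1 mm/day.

dPW/dt = +6.16 mm/day.
E = dPW/dt + P − C = (+6.16) + 12.7 − (6.18) = 12.7 mm/day.

E ≈ 12.7 mm/day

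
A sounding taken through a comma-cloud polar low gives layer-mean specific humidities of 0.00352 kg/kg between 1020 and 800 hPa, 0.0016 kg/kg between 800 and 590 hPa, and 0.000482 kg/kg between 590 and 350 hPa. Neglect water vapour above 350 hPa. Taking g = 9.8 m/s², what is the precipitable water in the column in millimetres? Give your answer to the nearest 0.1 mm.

PW ≈ 12.5 mm

Precipitable water is the column-integrated vapour mass per unit area: PW = (1/g) Σ q̄ Δp, with q in kg/kg and Δp in Pa (1 kg/m² of water = 1 mm).
Layer 1020–800 hPa: Δp = 220 hPa = 22000 Pa, q̄ = 0.00352 kg/kg → 0.00352 × 22000 / 9.8 = 7.90 mm
Layer 800–590 hPa: Δp = 210 hPa = 21000 Pa, q̄ = 0.0016 kg/kg → 0.0016 × 21000 / 9.8 = 3.43 mm
Layer 590–350 hPa: Δp = 240 hPa = 24000 Pa, q̄ = 0.000482 kg/kg → 0.000482 × 24000 / 9.8 = 1.18 mm
PW = 7.90 + 3.43 + 1.18 = 12.51 ≈ 12.5 mm.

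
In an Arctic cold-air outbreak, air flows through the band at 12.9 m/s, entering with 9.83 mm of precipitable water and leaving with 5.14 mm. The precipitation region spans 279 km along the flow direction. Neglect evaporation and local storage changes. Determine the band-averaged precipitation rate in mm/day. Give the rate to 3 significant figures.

Column moisture flux per unit crosswind length is F = V × PW.
Inflow: F_in = 12.9 × 9.83 = 126.807 mm·m/s
Outflow: F_out = 12.9 × 5.14 = 66.306 mm·m/s
Steady-state rate R = (F_in − F_out)/L = (126.807 − 66.306) / 279000 m = 2.168e-04 mm/s.
R = 2.168e-04 × 3600 × 24 = 18.7 mm/day.

R ≈ 18.7 mm/day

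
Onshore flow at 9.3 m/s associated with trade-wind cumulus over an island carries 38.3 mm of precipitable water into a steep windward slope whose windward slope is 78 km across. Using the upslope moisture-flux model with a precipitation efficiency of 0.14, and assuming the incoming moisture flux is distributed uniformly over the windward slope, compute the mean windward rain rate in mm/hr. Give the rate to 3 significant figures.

Incoming column moisture flux per unit ridge length: F = V × PW = 9.3 × 38.3 = 356.19 mm·m/s.
Spread over the 78 km slope with efficiency ε = 0.14: R = ε·F/W = 0.14 × 356.19 / 78000 m = 6.393e-04 mm/s.
R = 6.393e-04 × 3600 = 2.30 mm/hr.

R ≈ 2.30 mm/hr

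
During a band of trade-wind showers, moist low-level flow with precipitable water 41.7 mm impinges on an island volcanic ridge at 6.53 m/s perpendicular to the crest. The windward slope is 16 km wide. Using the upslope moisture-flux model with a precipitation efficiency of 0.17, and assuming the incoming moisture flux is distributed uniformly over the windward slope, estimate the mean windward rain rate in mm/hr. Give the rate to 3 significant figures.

Incoming column moisture flux per unit ridge length: F = V × PW = 6.53 × 41.7 = 272.301 mm·m/s.
Spread over the 16 km slope with efficiency ε = 0.17: R = ε·F/W = 0.17 × 272.301 / 16000 m = 2.893e-03 mm/s.
R = 2.893e-03 × 3600 = 10.4 mm/hr.

R ≈ 10.4 mm/hr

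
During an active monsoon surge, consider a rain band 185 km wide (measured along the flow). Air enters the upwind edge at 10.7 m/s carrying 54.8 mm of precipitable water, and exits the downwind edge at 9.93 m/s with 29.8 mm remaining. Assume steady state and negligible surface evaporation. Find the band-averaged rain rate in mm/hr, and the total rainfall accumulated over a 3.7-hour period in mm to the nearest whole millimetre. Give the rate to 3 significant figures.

R ≈ 5.65 mm/hr; total ≈ 21 mm

Column moisture flux per unit crosswind length is F = V × PW.
Inflow: F_in = 10.7 × 54.8 = 586.36 mm·m/s
Outflow: F_out = 9.93 × 29.8 = 295.914 mm·m/s
Steady-state rate R = (F_in − F_out)/L = (586.36 − 295.914) / 185000 m = 1.570e-03 mm/s.
R = 1.570e-03 × 3600 = 5.65 mm/hr.
Over 3.7 h: total = 5.65 × 3.7 = 20.905 ≈ 21 mm.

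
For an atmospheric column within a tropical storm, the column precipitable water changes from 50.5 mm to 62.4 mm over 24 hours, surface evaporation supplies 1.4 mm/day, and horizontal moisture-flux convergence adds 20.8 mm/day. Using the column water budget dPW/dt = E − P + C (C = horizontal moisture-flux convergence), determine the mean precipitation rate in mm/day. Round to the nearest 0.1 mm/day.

P ≈ 10.3 mm/day

dPW/dt = (62.4 − 50.5) mm / (24/24 day) = +11.900 mm/day.
P = E + C − dPW/dt = 1.4 + (20.8) − (+11.900) = 10.3 mm/day.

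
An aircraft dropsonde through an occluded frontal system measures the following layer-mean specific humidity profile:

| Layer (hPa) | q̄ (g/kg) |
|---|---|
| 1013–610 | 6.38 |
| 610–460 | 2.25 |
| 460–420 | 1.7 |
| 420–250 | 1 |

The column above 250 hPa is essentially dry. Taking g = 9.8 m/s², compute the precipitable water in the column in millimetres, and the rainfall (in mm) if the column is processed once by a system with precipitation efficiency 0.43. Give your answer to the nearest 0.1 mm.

Precipitable water is the column-integrated vapour mass per unit area: PW = (1/g) Σ q̄ Δp, with q in kg/kg and Δp in Pa (1 kg/m² of water = 1 mm).
Layer 1013–610 hPa: Δp = 403 hPa = 40300 Pa, q̄ = 0.00638 kg/kg → 0.00638 × 40300 / 9.8 = 26.24 mm
Layer 610–460 hPa: Δp = 150 hPa = 15000 Pa, q̄ = 0.00225 kg/kg → 0.00225 × 15000 / 9.8 = 3.44 mm
Layer 460–420 hPa: Δp = 40 hPa = 4000 Pa, q̄ = 0.0017 kg/kg → 0.0017 × 4000 / 9.8 = 0.69 mm
Layer 420–250 hPa: Δp = 170 hPa = 17000 Pa, q̄ = 0.001 kg/kg → 0.001 × 17000 / 9.8 = 1.73 mm
PW = 26.24 + 3.44 + 0.69 + 1.73 = 32.10 ≈ 32.1 mm.
Rainfall = ε × PW = 0.43 × 32.1 = 13.8 mm.

PW ≈ 32.1 mm; rainfall ≈ 13.8 mm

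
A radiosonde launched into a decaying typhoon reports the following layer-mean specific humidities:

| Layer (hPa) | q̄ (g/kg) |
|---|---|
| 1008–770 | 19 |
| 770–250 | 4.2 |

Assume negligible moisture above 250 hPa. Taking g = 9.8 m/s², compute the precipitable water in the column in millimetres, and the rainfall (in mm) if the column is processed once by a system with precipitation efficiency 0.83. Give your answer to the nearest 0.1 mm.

PW ≈ 68.4 mm; rainfall ≈ 56.8 mm

Precipitable water is the column-integrated vapour mass per unit area: PW = (1/g) Σ q̄ Δp, with q in kg/kg and Δp in Pa (1 kg/m² of water = 1 mm).
Layer 1008–770 hPa: Δp = 238 hPa = 23800 Pa, q̄ = 0.019 kg/kg → 0.019 × 23800 / 9.8 = 46.14 mm
Layer 770–250 hPa: Δp = 520 hPa = 52000 Pa, q̄ = 0.0042 kg/kg → 0.0042 × 52000 / 9.8 = 22.29 mm
PW = 46.14 + 22.29 = 68.43 ≈ 68.4 mm.
Rainfall = ε × PW = 0.83 × 68.4 = 56.8 mm.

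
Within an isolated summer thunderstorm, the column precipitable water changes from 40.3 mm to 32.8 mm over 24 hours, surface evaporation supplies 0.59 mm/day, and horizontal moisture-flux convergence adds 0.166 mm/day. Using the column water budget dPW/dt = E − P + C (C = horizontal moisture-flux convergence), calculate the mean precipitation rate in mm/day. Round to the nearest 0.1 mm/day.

P ≈ 8.3 mm/day

dPW/dt = (32.8 − 40.3) mm / (24/24 day) = -7.500 mm/day.
P = E + C − dPW/dt = 0.59 + (0.166) − (-7.500) = 8.3 mm/day.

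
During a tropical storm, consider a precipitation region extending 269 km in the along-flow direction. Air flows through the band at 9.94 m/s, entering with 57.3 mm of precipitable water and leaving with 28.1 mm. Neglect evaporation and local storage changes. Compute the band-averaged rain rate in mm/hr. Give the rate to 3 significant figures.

R ≈ 3.88 mm/hr

Column moisture flux per unit crosswind length is F = V × PW.
Inflow: F_in = 9.94 × 57.3 = 569.562 mm·m/s
Outflow: F_out = 9.94 × 28.1 = 279.314 mm·m/s
Steady-state rate R = (F_in − F_out)/L = (569.562 − 279.314) / 269000 m = 1.079e-03 mm/s.
R = 1.079e-03 × 3600 = 3.88 mm/hr.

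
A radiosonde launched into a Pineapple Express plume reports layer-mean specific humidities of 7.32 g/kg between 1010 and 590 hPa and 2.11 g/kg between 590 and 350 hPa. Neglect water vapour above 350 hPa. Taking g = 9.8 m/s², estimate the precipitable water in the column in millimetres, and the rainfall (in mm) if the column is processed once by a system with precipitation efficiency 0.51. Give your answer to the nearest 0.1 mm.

PW ≈ 36.5 mm; rainfall ≈ 18.6 mm

Precipitable water is the column-integrated vapour mass per unit area: PW = (1/g) Σ q̄ Δp, with q in kg/kg and Δp in Pa (1 kg/m² of water = 1 mm).
Layer 1010–590 hPa: Δp = 420 hPa = 42000 Pa, q̄ = 0.00732 kg/kg → 0.00732 × 42000 / 9.8 = 31.37 mm
Layer 590–350 hPa: Δp = 240 hPa = 24000 Pa, q̄ = 0.00211 kg/kg → 0.00211 × 24000 / 9.8 = 5.17 mm
PW = 31.37 + 5.17 = 36.54 ≈ 36.5 mm.
Rainfall = ε × PW = 0.51 × 36.5 = 18.6 mm.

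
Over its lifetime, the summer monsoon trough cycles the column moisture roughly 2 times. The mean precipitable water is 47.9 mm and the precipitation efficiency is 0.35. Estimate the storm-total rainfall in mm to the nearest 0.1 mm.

rainfall ≈ 33.5 mm

Each cycle deposits ε × PW = 0.35 × 47.9 = 16.765 mm.
Over 2 cycles: 2 × 16.765 = 33.5 mm.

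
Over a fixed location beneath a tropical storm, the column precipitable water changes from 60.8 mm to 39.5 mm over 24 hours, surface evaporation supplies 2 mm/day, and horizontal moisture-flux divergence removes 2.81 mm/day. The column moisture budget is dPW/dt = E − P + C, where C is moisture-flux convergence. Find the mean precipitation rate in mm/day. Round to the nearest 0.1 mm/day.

P ≈ 20.5 mm/day

dPW/dt = (39.5 − 60.8) mm / (24/24 day) = -21.300 mm/day.
P = E + C − dPW/dt = 2 + (-2.81) − (-21.300) = 20.5 mm/day.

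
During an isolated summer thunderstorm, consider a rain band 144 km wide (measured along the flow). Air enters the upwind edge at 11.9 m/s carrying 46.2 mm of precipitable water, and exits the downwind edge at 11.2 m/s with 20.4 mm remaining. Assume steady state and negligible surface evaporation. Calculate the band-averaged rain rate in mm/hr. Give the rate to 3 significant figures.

R ≈ 8.03 mm/hr

Column moisture flux per unit crosswind length is F = V × PW.
Inflow: F_in = 11.9 × 46.2 = 549.78 mm·m/s
Outflow: F_out = 11.2 × 20.4 = 228.48 mm·m/s
Steady-state rate R = (F_in − F_out)/L = (549.78 − 228.48) / 144000 m = 2.231e-03 mm/s.
R = 2.231e-03 × 3600 = 8.03 mm/hr.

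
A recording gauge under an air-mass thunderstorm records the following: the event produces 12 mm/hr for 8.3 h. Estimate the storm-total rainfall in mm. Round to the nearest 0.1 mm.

Total = Σ Rᵢ Δtᵢ = 12 × 8.3
      = 99.6 = 99.6 mm.

total ≈ 99.6 mm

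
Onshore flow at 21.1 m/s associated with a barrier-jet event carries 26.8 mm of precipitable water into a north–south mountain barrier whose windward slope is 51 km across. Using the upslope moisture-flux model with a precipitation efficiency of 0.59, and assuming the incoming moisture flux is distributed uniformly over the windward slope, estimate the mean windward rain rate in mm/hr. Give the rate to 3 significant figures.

R ≈ 23.6 mm/hr

Incoming column moisture flux per unit ridge length: F = V × PW = 21.1 × 26.8 = 565.48 mm·m/s.
Spread over the 51 km slope with efficiency ε = 0.59: R = ε·F/W = 0.59 × 565.48 / 51000 m = 6.542e-03 mm/s.
R = 6.542e-03 × 3600 = 23.6 mm/hr.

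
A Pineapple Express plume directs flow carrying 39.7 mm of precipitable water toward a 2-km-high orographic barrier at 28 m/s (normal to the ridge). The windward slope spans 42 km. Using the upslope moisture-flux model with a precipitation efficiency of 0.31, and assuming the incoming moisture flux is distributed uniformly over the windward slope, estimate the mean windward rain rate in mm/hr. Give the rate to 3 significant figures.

Incoming column moisture flux per unit ridge length: F = V × PW = 28 × 39.7 = 1111.6 mm·m/s.
Spread over the 42 km slope with efficiency ε = 0.31: R = ε·F/W = 0.31 × 1111.6 / 42000 m = 8.205e-03 mm/s.
R = 8.205e-03 × 3600 = 29.5 mm/hr.

R ≈ 29.5 mm/hr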